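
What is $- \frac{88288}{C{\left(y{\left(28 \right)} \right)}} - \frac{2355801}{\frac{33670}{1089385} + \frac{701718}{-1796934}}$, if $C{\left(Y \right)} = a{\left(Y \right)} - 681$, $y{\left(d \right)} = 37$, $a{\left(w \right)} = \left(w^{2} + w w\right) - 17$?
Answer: $\frac{7839677026428702947}{1196695102605} \approx 6.5511 \cdot 10^{6}$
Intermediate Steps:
$a{\left(w \right)} = -17 + 2 w^{2}$ ($a{\left(w \right)} = \left(w^{2} + w^{2}\right) - 17 = 2 w^{2} - 17 = -17 + 2 w^{2}$)
$C{\left(Y \right)} = -698 + 2 Y^{2}$ ($C{\left(Y \right)} = \left(-17 + 2 Y^{2}\right) - 681 = -698 + 2 Y^{2}$)
$- \frac{88288}{C{\left(y{\left(28 \right)} \right)}} - \frac{2355801}{\frac{33670}{1089385} + \frac{701718}{-1796934}} = - \frac{88288}{-698 + 2 \cdot 37^{2}} - \frac{2355801}{\frac{33670}{1089385} + \frac{701718}{-1796934}} = - \frac{88288}{-698 + 2 \cdot 1369} - \frac{2355801}{33670 \cdot \frac{1}{1089385} + 701718 \left(- \frac{1}{1796934}\right)} = - \frac{88288}{-698 + 2738} - \frac{2355801}{\frac{6734}{217877} - \frac{116953}{299489}} = - \frac{88288}{2040} - \frac{2355801}{- \frac{23464609855}{65251764853}} = \left(-88288\right) \frac{1}{2040} - - \frac{153720172892462253}{23464609855} = - \frac{11036}{255} + \frac{153720172892462253}{23464609855} = \frac{7839677026428702947}{1196695102605}$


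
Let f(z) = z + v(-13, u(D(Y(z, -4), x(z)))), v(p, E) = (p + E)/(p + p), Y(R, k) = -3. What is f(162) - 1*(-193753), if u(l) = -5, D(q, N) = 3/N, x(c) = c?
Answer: 2520904/13 ≈ 1.9392e+5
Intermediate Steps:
v(p, E) = (E + p)/(2*p) (v(p, E) = (E + p)/((2*p)) = (E + p)*(1/(2*p)) = (E + p)/(2*p))
f(z) = 9/13 + z (f(z) = z + (1/2)*(-5 - 13)/(-13) = z + (1/2)*(-1/13)*(-18) = z + 9/13 = 9/13 + z)
f(162) - 1*(-193753) = (9/13 + 162) - 1*(-193753) = 2115/13 + 193753 = 2520904/13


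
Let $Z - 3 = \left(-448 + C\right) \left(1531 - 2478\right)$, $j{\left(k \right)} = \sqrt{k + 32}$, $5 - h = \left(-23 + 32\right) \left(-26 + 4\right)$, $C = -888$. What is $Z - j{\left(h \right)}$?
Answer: $1265195 - \sqrt{235} \approx 1.2652 \cdot 10^{6}$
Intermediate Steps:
$h = 203$ ($h = 5 - \left(-23 + 32\right) \left(-26 + 4\right) = 5 - 9 \left(-22\right) = 5 - -198 = 5 + 198 = 203$)
$j{\left(k \right)} = \sqrt{32 + k}$
$Z = 1265195$ ($Z = 3 + \left(-448 - 888\right) \left(1531 - 2478\right) = 3 - -1265192 = 3 + 1265192 = 1265195$)
$Z - j{\left(h \right)} = 1265195 - \sqrt{32 + 203} = 1265195 - \sqrt{235}$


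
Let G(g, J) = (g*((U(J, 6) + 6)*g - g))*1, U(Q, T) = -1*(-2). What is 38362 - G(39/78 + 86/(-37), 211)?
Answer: 209942737/5476 ≈ 38339.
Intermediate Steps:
U(Q, T) = 2
G(g, J) = 7*g**2 (G(g, J) = (g*((2 + 6)*g - g))*1 = (g*(8*g - g))*1 = (g*(7*g))*1 = (7*g**2)*1 = 7*g**2)
38362 - G(39/78 + 86/(-37), 211) = 38362 - 7*(39/78 + 86/(-37))**2 = 38362 - 7*(39*(1/78) + 86*(-1/37))**2 = 38362 - 7*(1/2 - 86/37)**2 = 38362 - 7*(-135/74)**2 = 38362 - 7*18225/5476 = 38362 - 1*127575/5476 = 38362 - 127575/5476 = 209942737/5476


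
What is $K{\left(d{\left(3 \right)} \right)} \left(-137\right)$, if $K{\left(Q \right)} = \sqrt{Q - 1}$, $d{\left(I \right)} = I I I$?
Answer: $- 137 \sqrt{26} \approx -698.57$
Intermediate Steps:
$d{\left(I \right)} = I^{3}$ ($d{\left(I \right)} = I^{2} I = I^{3}$)
$K{\left(Q \right)} = \sqrt{-1 + Q}$
$K{\left(d{\left(3 \right)} \right)} \left(-137\right) = \sqrt{-1 + 3^{3}} \left(-137\right) = \sqrt{-1 + 27} \left(-137\right) = \sqrt{26} \left(-137\right) = - 137 \sqrt{26}$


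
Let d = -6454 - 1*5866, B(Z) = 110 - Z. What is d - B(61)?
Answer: -12369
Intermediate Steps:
d = -12320 (d = -6454 - 5866 = -12320)
d - B(61) = -12320 - (110 - 1*61) = -12320 - (110 - 61) = -12320 - 1*49 = -12320 - 49 = -12369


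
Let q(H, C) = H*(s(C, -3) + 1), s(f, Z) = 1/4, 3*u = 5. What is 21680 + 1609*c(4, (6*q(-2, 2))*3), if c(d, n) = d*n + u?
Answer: -795775/3 ≈ -2.6526e+5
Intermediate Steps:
u = 5/3 (u = (⅓)*5 = 5/3 ≈ 1.6667)
s(f, Z) = ¼
q(H, C) = 5*H/4 (q(H, C) = H*(¼ + 1) = H*(5/4) = 5*H/4)
c(d, n) = 5/3 + d*n (c(d, n) = d*n + 5/3 = 5/3 + d*n)
21680 + 1609*c(4, (6*q(-2, 2))*3) = 21680 + 1609*(5/3 + 4*((6*((5/4)*(-2)))*3)) = 21680 + 1609*(5/3 + 4*((6*(-5/2))*3)) = 21680 + 1609*(5/3 + 4*(-15*3)) = 21680 + 1609*(5/3 + 4*(-45)) = 21680 + 1609*(5/3 - 180) = 21680 + 1609*(-535/3) = 21680 - 860815/3 = -795775/3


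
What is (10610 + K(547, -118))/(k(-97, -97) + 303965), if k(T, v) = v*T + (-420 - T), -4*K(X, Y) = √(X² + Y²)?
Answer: 10610/313051 - √313133/1252204 ≈ 0.033445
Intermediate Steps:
K(X, Y) = -√(X² + Y²)/4
k(T, v) = -420 - T + T*v (k(T, v) = T*v + (-420 - T) = -420 - T + T*v)
(10610 + K(547, -118))/(k(-97, -97) + 303965) = (10610 - √(547² + (-118)²)/4)/((-420 - 1*(-97) - 97*(-97)) + 303965) = (10610 - √(299209 + 13924)/4)/((-420 + 97 + 9409) + 303965) = (10610 - √313133/4)/(9086 + 303965) = (10610 - √313133/4)/313051 = (10610 - √313133/4)*(1/313051) = 10610/313051 - √313133/1252204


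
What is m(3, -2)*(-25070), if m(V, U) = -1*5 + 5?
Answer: 0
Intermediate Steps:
m(V, U) = 0 (m(V, U) = -5 + 5 = 0)
m(3, -2)*(-25070) = 0*(-25070) = 0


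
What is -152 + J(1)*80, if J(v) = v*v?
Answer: -72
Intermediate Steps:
J(v) = v²
-152 + J(1)*80 = -152 + 1²*80 = -152 + 1*80 = -152 + 80 = -72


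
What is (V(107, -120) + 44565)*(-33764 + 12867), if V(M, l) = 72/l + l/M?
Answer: -498212774538/535 ≈ -9.3124e+8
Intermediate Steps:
(V(107, -120) + 44565)*(-33764 + 12867) = ((72/(-120) - 120/107) + 44565)*(-33764 + 12867) = ((72*(-1/120) - 120*1/107) + 44565)*(-20897) = ((-⅗ - 120/107) + 44565)*(-20897) = (-921/535 + 44565)*(-20897) = (23841354/535)*(-20897) = -498212774538/535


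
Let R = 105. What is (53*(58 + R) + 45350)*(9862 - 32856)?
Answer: -1241423066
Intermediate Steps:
(53*(58 + R) + 45350)*(9862 - 32856) = (53*(58 + 105) + 45350)*(9862 - 32856) = (53*163 + 45350)*(-22994) = (8639 + 45350)*(-22994) = 53989*(-22994) = -1241423066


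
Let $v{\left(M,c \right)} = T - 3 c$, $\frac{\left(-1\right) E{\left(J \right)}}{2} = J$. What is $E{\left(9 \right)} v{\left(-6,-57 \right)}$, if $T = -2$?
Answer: $-3042$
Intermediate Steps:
$E{\left(J \right)} = - 2 J$
$v{\left(M,c \right)} = -2 - 3 c$
$E{\left(9 \right)} v{\left(-6,-57 \right)} = \left(-2\right) 9 \left(-2 - -171\right) = - 18 \left(-2 + 171\right) = \left(-18\right) 169 = -3042$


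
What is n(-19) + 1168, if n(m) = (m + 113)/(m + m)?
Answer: 22145/19 ≈ 1165.5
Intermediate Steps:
n(m) = (113 + m)/(2*m) (n(m) = (113 + m)/((2*m)) = (113 + m)*(1/(2*m)) = (113 + m)/(2*m))
n(-19) + 1168 = (1/2)*(113 - 19)/(-19) + 1168 = (1/2)*(-1/19)*94 + 1168 = -47/19 + 1168 = 22145/19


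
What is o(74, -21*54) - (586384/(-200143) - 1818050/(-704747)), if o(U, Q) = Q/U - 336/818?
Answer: -32839423918175865/2134512356098193 ≈ -15.385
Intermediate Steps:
o(U, Q) = -168/409 + Q/U (o(U, Q) = Q/U - 336*1/818 = Q/U - 168/409 = -168/409 + Q/U)
o(74, -21*54) - (586384/(-200143) - 1818050/(-704747)) = (-168/409 - 21*54/74) - (586384/(-200143) - 1818050/(-704747)) = (-168/409 - 1134*1/74) - (586384*(-1/200143) - 1818050*(-1/704747)) = (-168/409 - 567/37) - (-586384/200143 + 1818050/704747) = -238119/15133 - 1*(-49382383698/141050178821) = -238119/15133 + 49382383698/141050178821 = -32839423918175865/2134512356098193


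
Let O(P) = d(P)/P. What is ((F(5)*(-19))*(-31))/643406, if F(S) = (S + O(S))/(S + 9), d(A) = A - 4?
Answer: 7657/22519210 ≈ 0.00034002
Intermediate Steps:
d(A) = -4 + A
O(P) = (-4 + P)/P
F(S) = (S + (-4 + S)/S)/(9 + S) (F(S) = (S + (-4 + S)/S)/(S + 9) = (S + (-4 + S)/S)/(9 + S))
((F(5)*(-19))*(-31))/643406 = ((((-4 + 5 + 5²)/(5*(9 + 5)))*(-19))*(-31))/643406 = ((((⅕)*(-4 + 5 + 25)/14)*(-19))*(-31))*(1/643406) = ((((⅕)*(1/14)*26)*(-19))*(-31))*(1/643406) = (((13/35)*(-19))*(-31))*(1/643406) = -247/35*(-31)*(1/643406) = (7657/35)*(1/643406) = 7657/22519210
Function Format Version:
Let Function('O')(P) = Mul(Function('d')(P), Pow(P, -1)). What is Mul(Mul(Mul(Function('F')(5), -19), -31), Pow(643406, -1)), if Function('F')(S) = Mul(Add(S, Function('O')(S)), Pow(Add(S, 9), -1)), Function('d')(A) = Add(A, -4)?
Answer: Rational(7657, 22519210) ≈ 0.00034002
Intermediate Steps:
Function('d')(A) = Add(-4, A)
Function('O')(P) = Mul(Pow(P, -1), Add(-4, P)) (Function('O')(P) = Mul(Add(-4, P), Pow(P, -1)) = Mul(Pow(P, -1), Add(-4, P)))
Function('F')(S) = Mul(Pow(Add(9, S), -1), Add(S, Mul(Pow(S, -1), Add(-4, S)))) (Function('F')(S) = Mul(Add(S, Mul(Pow(S, -1), Add(-4, S))), Pow(Add(S, 9), -1)) = Mul(Add(S, Mul(Pow(S, -1), Add(-4, S))), Pow(Add(9, S), -1)) = Mul(Pow(Add(9, S), -1), Add(S, Mul(Pow(S, -1), Add(-4, S)))))
Mul(Mul(Mul(Function('F')(5), -19), -31), Pow(643406, -1)) = Mul(Mul(Mul(Mul(Pow(5, -1), Pow(Add(9, 5), -1), Add(-4, 5, Pow(5, 2))), -19), -31), Pow(643406, -1)) = Mul(Mul(Mul(Mul(Rational(1, 5), Pow(14, -1), Add(-4, 5, 25)), -19), -31), Rational(1, 643406)) = Mul(Mul(Mul(Mul(Rational(1, 5), Rational(1, 14), 26), -19), -31), Rational(1, 643406)) = Mul(Mul(Mul(Rational(13, 35), -19), -31), Rational(1, 643406)) = Mul(Mul(Rational(-247, 35), -31), Rational(1, 643406)) = Mul(Rational(7657, 35), Rational(1, 643406)) = Rational(7657, 22519210)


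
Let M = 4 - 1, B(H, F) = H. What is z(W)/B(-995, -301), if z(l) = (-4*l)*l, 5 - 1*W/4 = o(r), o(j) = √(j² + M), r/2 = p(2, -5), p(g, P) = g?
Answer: 2816/995 - 128*√19/199 ≈ 0.026437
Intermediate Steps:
r = 4 (r = 2*2 = 4)
M = 3
o(j) = √(3 + j²) (o(j) = √(j² + 3) = √(3 + j²))
W = 20 - 4*√19 (W = 20 - 4*√(3 + 4²) = 20 - 4*√(3 + 16) = 20 - 4*√19 ≈ 2.5644)
z(l) = -4*l²
z(W)/B(-995, -301) = -4*(20 - 4*√19)²/(-995) = -4*(20 - 4*√19)²*(-1/995) = 4*(20 - 4*√19)²/995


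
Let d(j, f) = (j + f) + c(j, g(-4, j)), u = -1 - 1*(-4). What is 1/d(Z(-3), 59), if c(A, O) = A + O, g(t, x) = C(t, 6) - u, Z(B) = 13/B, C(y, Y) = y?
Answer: 3/130 ≈ 0.023077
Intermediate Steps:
u = 3 (u = -1 + 4 = 3)
g(t, x) = -3 + t (g(t, x) = t - 1*3 = t - 3 = -3 + t)
d(j, f) = -7 + f + 2*j (d(j, f) = (j + f) + (j + (-3 - 4)) = (f + j) + (j - 7) = (f + j) + (-7 + j) = -7 + f + 2*j)
1/d(Z(-3), 59) = 1/(-7 + 59 + 2*(13/(-3))) = 1/(-7 + 59 + 2*(13*(-1/3))) = 1/(-7 + 59 + 2*(-13/3)) = 1/(-7 + 59 - 26/3) = 1/(130/3) = 3/130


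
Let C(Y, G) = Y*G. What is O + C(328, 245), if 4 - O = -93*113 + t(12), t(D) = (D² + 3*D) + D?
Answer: 90681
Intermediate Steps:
t(D) = D² + 4*D
C(Y, G) = G*Y
O = 10321 (O = 4 - (-93*113 + 12*(4 + 12)) = 4 - (-10509 + 12*16) = 4 - (-10509 + 192) = 4 - 1*(-10317) = 4 + 10317 = 10321)
O + C(328, 245) = 10321 + 245*328 = 10321 + 80360 = 90681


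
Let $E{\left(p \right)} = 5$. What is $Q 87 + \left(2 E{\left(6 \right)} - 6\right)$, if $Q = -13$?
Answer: $-1127$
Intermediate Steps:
$Q 87 + \left(2 E{\left(6 \right)} - 6\right) = \left(-13\right) 87 + \left(2 \cdot 5 - 6\right) = -1131 + \left(10 - 6\right) = -1131 + 4 = -1127$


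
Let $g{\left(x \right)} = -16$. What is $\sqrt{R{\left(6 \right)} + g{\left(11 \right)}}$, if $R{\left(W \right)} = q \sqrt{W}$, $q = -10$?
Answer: $\sqrt{-16 - 10 \sqrt{6}} \approx 6.3636 i$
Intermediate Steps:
$R{\left(W \right)} = - 10 \sqrt{W}$
$\sqrt{R{\left(6 \right)} + g{\left(11 \right)}} = \sqrt{- 10 \sqrt{6} - 16} = \sqrt{-16 - 10 \sqrt{6}}$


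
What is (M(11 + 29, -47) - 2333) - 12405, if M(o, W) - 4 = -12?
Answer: -14746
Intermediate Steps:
M(o, W) = -8 (M(o, W) = 4 - 12 = -8)
(M(11 + 29, -47) - 2333) - 12405 = (-8 - 2333) - 12405 = -2341 - 12405 = -14746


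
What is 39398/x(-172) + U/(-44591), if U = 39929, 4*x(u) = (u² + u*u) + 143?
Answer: 4658955953/2644736801 ≈ 1.7616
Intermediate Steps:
x(u) = 143/4 + u²/2 (x(u) = ((u² + u*u) + 143)/4 = ((u² + u²) + 143)/4 = (2*u² + 143)/4 = (143 + 2*u²)/4 = 143/4 + u²/2)
39398/x(-172) + U/(-44591) = 39398/(143/4 + (½)*(-172)²) + 39929/(-44591) = 39398/(143/4 + (½)*29584) + 39929*(-1/44591) = 39398/(143/4 + 14792) - 39929/44591 = 39398/(59311/4) - 39929/44591 = 39398*(4/59311) - 39929/44591 = 157592/59311 - 39929/44591 = 4658955953/2644736801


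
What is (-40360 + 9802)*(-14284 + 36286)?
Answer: -672337116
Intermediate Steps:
(-40360 + 9802)*(-14284 + 36286) = -30558*22002 = -672337116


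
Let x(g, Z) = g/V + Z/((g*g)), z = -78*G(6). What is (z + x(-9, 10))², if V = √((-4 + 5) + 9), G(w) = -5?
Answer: 9986131441/65610 - 6320*√10/9 ≈ 1.4998e+5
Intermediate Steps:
V = √10 (V = √(1 + 9) = √10 ≈ 3.1623)
z = 390 (z = -78*(-5) = 390)
x(g, Z) = Z/g² + g*√10/10 (x(g, Z) = g/(√10) + Z/((g*g)) = g*(√10/10) + Z/(g²) = g*√10/10 + Z/g² = Z/g² + g*√10/10)
(z + x(-9, 10))² = (390 + (10/(-9)² + (⅒)*(-9)*√10))² = (390 + (10*(1/81) - 9*√10/10))² = (390 + (10/81 - 9*√10/10))² = (31600/81 - 9*√10/10)²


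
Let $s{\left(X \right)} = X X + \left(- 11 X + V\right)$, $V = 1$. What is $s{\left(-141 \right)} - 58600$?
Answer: $-37167$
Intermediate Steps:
$s{\left(X \right)} = 1 + X^{2} - 11 X$ ($s{\left(X \right)} = X X - \left(-1 + 11 X\right) = X^{2} - \left(-1 + 11 X\right) = 1 + X^{2} - 11 X$)
$s{\left(-141 \right)} - 58600 = \left(1 + \left(-141\right)^{2} - -1551\right) - 58600 = \left(1 + 19881 + 1551\right) - 58600 = 21433 - 58600 = -37167$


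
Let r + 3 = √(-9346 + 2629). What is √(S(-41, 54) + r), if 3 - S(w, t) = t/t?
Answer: √(-1 + I*√6717) ≈ 6.3625 + 6.4406*I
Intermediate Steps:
S(w, t) = 2 (S(w, t) = 3 - t/t = 3 - 1*1 = 3 - 1 = 2)
r = -3 + I*√6717 (r = -3 + √(-9346 + 2629) = -3 + √(-6717) = -3 + I*√6717 ≈ -3.0 + 81.957*I)
√(S(-41, 54) + r) = √(2 + (-3 + I*√6717)) = √(-1 + I*√6717)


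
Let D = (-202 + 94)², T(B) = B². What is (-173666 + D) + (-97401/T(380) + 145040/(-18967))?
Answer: -443719506450367/2738834800 ≈ -1.6201e+5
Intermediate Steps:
D = 11664 (D = (-108)² = 11664)
(-173666 + D) + (-97401/T(380) + 145040/(-18967)) = (-173666 + 11664) + (-97401/(380²) + 145040/(-18967)) = -162002 + (-97401/144400 + 145040*(-1/18967)) = -162002 + (-97401*1/144400 - 145040/18967) = -162002 + (-97401/144400 - 145040/18967) = -162002 - 22791180767/2738834800 = -443719506450367/2738834800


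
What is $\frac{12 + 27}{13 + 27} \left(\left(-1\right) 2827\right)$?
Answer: $- \frac{110253}{40} \approx -2756.3$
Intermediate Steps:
$\frac{12 + 27}{13 + 27} \left(\left(-1\right) 2827\right) = \frac{39}{40} \left(-2827\right) = - \frac{110253}{40}$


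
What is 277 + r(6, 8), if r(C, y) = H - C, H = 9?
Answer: 280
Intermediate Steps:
r(C, y) = 9 - C
277 + r(6, 8) = 277 + (9 - 1*6) = 277 + (9 - 6) = 277 + 3 = 280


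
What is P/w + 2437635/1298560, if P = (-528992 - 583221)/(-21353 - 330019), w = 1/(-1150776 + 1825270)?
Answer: 48707794483608277/22813881216 ≈ 2.1350e+6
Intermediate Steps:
w = 1/674494 ≈ 1.4826e-6
P = 1112213/351372 (P = -1112213/(-351372) = -1112213*(-1/351372) = 1112213/351372 ≈ 3.1653)
P/w + 2437635/1298560 = 1112213/(351372*(1/674494)) + 2437635/1298560 = (1112213/351372)*674494 + 2437635*(1/1298560) = 375090497611/175686 + 487527/259712 = 48707794483608277/22813881216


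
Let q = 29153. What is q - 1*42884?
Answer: -13731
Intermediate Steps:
q - 1*42884 = 29153 - 1*42884 = 29153 - 42884 = -13731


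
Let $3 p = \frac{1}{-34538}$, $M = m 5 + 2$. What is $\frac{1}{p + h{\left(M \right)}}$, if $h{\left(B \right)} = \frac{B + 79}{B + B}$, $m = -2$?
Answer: $- \frac{828912}{3678305} \approx -0.22535$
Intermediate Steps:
$M = -8$ ($M = \left(-2\right) 5 + 2 = -10 + 2 = -8$)
$h{\left(B \right)} = \frac{79 + B}{2 B}$
$p = - \frac{1}{103614}$ ($p = \frac{1}{3 \left(-34538\right)} = \frac{1}{3} \left(- \frac{1}{34538}\right) = - \frac{1}{103614} \approx -9.6512 \cdot 10^{-6}$)
$\frac{1}{p + h{\left(M \right)}} = \frac{1}{- \frac{1}{103614} + \frac{79 - 8}{2 \left(-8\right)}} = \frac{1}{- \frac{1}{103614} + \frac{1}{2} \left(- \frac{1}{8}\right) 71} = \frac{1}{- \frac{1}{103614} - \frac{71}{16}} = \frac{1}{- \frac{3678305}{828912}} = - \frac{828912}{3678305}$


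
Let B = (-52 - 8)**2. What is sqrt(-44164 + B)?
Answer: 2*I*sqrt(10141) ≈ 201.41*I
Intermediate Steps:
B = 3600 (B = (-60)**2 = 3600)
sqrt(-44164 + B) = sqrt(-44164 + 3600) = sqrt(-40564) = 2*I*sqrt(10141)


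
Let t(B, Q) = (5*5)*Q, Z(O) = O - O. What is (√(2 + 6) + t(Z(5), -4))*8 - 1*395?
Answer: -1195 + 16*√2 ≈ -1172.4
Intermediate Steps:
Z(O) = 0
t(B, Q) = 25*Q
(√(2 + 6) + t(Z(5), -4))*8 - 1*395 = (√(2 + 6) + 25*(-4))*8 - 1*395 = (√8 - 100)*8 - 395 = (2*√2 - 100)*8 - 395 = (-100 + 2*√2)*8 - 395 = (-800 + 16*√2) - 395 = -1195 + 16*√2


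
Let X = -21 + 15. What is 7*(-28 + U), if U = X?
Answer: -238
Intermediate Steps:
X = -6
U = -6
7*(-28 + U) = 7*(-28 - 6) = 7*(-34) = -238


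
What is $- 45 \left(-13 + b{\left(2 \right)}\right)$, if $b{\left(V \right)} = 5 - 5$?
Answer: $585$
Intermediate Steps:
$b{\left(V \right)} = 0$
$- 45 \left(-13 + b{\left(2 \right)}\right) = - 45 \left(-13 + 0\right) = \left(-45\right) \left(-13\right) = 585$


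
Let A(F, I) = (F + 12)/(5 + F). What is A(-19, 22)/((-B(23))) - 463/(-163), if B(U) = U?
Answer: 21135/7498 ≈ 2.8188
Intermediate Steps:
A(F, I) = (12 + F)/(5 + F)
A(-19, 22)/((-B(23))) - 463/(-163) = ((12 - 19)/(5 - 19))/((-1*23)) - 463/(-163) = (-7/(-14))/(-23) - 463*(-1/163) = -1/14*(-7)*(-1/23) + 463/163 = (½)*(-1/23) + 463/163 = -1/46 + 463/163 = 21135/7498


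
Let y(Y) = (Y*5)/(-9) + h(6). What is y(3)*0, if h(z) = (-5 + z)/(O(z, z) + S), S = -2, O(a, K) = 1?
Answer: 0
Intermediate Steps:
h(z) = 5 - z (h(z) = (-5 + z)/(1 - 2) = (-5 + z)/(-1) = (-5 + z)*(-1) = 5 - z)
y(Y) = -1 - 5*Y/9 (y(Y) = (Y*5)/(-9) + (5 - 1*6) = (5*Y)*(-1/9) + (5 - 6) = -5*Y/9 - 1 = -1 - 5*Y/9)
y(3)*0 = (-1 - 5/9*3)*0 = (-1 - 5/3)*0 = -8/3*0 = 0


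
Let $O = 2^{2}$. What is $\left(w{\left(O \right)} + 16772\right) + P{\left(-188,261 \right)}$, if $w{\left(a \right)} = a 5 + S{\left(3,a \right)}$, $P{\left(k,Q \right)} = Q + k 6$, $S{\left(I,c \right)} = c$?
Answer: $15929$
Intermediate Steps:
$O = 4$
$P{\left(k,Q \right)} = Q + 6 k$
$w{\left(a \right)} = 6 a$ ($w{\left(a \right)} = a 5 + a = 5 a + a = 6 a$)
$\left(w{\left(O \right)} + 16772\right) + P{\left(-188,261 \right)} = \left(6 \cdot 4 + 16772\right) + \left(261 + 6 \left(-188\right)\right) = \left(24 + 16772\right) + \left(261 - 1128\right) = 16796 - 867 = 15929$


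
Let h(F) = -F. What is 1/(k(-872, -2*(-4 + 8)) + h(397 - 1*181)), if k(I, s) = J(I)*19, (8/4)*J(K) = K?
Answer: -1/8500 ≈ -0.00011765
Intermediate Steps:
J(K) = K/2
k(I, s) = 19*I/2 (k(I, s) = (I/2)*19 = 19*I/2)
1/(k(-872, -2*(-4 + 8)) + h(397 - 1*181)) = 1/((19/2)*(-872) - (397 - 1*181)) = 1/(-8284 - (397 - 181)) = 1/(-8284 - 1*216) = 1/(-8284 - 216) = 1/(-8500) = -1/8500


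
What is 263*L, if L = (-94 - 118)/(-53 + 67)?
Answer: -27878/7 ≈ -3982.6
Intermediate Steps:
L = -106/7 (L = -212/14 = -212*1/14 = -106/7 ≈ -15.143)
263*L = 263*(-106/7) = -27878/7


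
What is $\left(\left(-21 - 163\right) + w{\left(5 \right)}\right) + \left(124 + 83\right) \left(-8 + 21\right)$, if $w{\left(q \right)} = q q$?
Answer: $2532$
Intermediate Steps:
$w{\left(q \right)} = q^{2}$
$\left(\left(-21 - 163\right) + w{\left(5 \right)}\right) + \left(124 + 83\right) \left(-8 + 21\right) = \left(\left(-21 - 163\right) + 5^{2}\right) + \left(124 + 83\right) \left(-8 + 21\right) = \left(\left(-21 - 163\right) + 25\right) + 207 \cdot 13 = \left(-184 + 25\right) + 2691 = -159 + 2691 = 2532$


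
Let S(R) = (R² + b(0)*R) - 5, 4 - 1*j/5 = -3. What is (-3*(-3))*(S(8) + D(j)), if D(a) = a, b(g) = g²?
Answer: 846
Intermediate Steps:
j = 35 (j = 20 - 5*(-3) = 20 + 15 = 35)
S(R) = -5 + R² (S(R) = (R² + 0²*R) - 5 = (R² + 0*R) - 5 = (R² + 0) - 5 = R² - 5 = -5 + R²)
(-3*(-3))*(S(8) + D(j)) = (-3*(-3))*((-5 + 8²) + 35) = 9*((-5 + 64) + 35) = 9*(59 + 35) = 9*94 = 846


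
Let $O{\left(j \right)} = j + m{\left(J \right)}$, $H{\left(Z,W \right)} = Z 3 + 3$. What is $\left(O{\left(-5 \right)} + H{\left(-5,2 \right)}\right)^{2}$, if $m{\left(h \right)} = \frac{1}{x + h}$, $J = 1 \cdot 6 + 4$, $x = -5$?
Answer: $\frac{7056}{25} \approx 282.24$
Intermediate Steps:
$H{\left(Z,W \right)} = 3 + 3 Z$ ($H{\left(Z,W \right)} = 3 Z + 3 = 3 + 3 Z$)
$J = 10$ ($J = 6 + 4 = 10$)
$m{\left(h \right)} = \frac{1}{-5 + h}$
$O{\left(j \right)} = \frac{1}{5} + j$ ($O{\left(j \right)} = j + \frac{1}{-5 + 10} = j + \frac{1}{5} = \frac{1}{5} + j$)
$\left(O{\left(-5 \right)} + H{\left(-5,2 \right)}\right)^{2} = \left(\left(\frac{1}{5} - 5\right) + \left(3 + 3 \left(-5\right)\right)\right)^{2} = \left(- \frac{24}{5} + \left(3 - 15\right)\right)^{2} = \left(- \frac{24}{5} - 12\right)^{2} = \left(- \frac{84}{5}\right)^{2} = \frac{7056}{25}$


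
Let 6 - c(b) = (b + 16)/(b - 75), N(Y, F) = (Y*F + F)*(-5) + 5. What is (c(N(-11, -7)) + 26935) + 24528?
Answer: 3088093/60 ≈ 51468.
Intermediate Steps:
N(Y, F) = 5 - 5*F - 5*F*Y (N(Y, F) = (F*Y + F)*(-5) + 5 = (F + F*Y)*(-5) + 5 = (-5*F - 5*F*Y) + 5 = 5 - 5*F - 5*F*Y)
c(b) = 6 - (16 + b)/(-75 + b) (c(b) = 6 - (b + 16)/(b - 75) = 6 - (16 + b)/(-75 + b))
(c(N(-11, -7)) + 26935) + 24528 = ((-466 + 5*(5 - 5*(-7) - 5*(-7)*(-11)))/(-75 + (5 - 5*(-7) - 5*(-7)*(-11))) + 26935) + 24528 = ((-466 + 5*(5 + 35 - 385))/(-75 + (5 + 35 - 385)) + 26935) + 24528 = ((-466 + 5*(-345))/(-75 - 345) + 26935) + 24528 = ((-466 - 1725)/(-420) + 26935) + 24528 = (-1/420*(-2191) + 26935) + 24528 = (313/60 + 26935) + 24528 = 1616413/60 + 24528 = 3088093/60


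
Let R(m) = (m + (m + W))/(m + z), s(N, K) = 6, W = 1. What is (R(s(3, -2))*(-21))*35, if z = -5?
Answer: -9555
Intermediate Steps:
R(m) = (1 + 2*m)/(-5 + m) (R(m) = (m + (m + 1))/(m - 5) = (m + (1 + m))/(-5 + m) = (1 + 2*m)/(-5 + m))
(R(s(3, -2))*(-21))*35 = (((1 + 2*6)/(-5 + 6))*(-21))*35 = (((1 + 12)/1)*(-21))*35 = ((1*13)*(-21))*35 = (13*(-21))*35 = -273*35 = -9555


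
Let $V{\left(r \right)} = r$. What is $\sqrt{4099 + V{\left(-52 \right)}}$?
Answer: $\sqrt{4047} \approx 63.616$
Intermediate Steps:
$\sqrt{4099 + V{\left(-52 \right)}} = \sqrt{4099 - 52} = \sqrt{4047}$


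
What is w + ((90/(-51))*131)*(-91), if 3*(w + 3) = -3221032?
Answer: -53684807/51 ≈ -1.0526e+6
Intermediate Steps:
w = -3221041/3 (w = -3 + (1/3)*(-3221032) = -3 - 3221032/3 = -3221041/3 ≈ -1.0737e+6)
w + ((90/(-51))*131)*(-91) = -3221041/3 + ((90/(-51))*131)*(-91) = -3221041/3 + ((90*(-1/51))*131)*(-91) = -3221041/3 - 30/17*131*(-91) = -3221041/3 - 3930/17*(-91) = -3221041/3 + 357630/17 = -53684807/51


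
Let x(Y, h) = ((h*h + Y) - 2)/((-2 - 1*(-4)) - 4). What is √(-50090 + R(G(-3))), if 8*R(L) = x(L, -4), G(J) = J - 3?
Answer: I*√200362/2 ≈ 223.81*I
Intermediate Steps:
G(J) = -3 + J
x(Y, h) = 1 - Y/2 - h²/2 (x(Y, h) = ((h² + Y) - 2)/((-2 + 4) - 4) = ((Y + h²) - 2)/(2 - 4) = (-2 + Y + h²)/(-2) = (-2 + Y + h²)*(-½) = 1 - Y/2 - h²/2)
R(L) = -7/8 - L/16 (R(L) = (1 - L/2 - ½*(-4)²)/8 = (1 - L/2 - ½*16)/8 = (1 - L/2 - 8)/8 = (-7 - L/2)/8 = -7/8 - L/16)
√(-50090 + R(G(-3))) = √(-50090 + (-7/8 - (-3 - 3)/16)) = √(-50090 + (-7/8 - 1/16*(-6))) = √(-50090 + (-7/8 + 3/8)) = √(-50090 - ½) = √(-100181/2) = I*√200362/2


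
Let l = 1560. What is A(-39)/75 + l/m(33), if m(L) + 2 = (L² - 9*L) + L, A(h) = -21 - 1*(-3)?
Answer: 34062/20575 ≈ 1.6555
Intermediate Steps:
A(h) = -18 (A(h) = -21 + 3 = -18)
m(L) = -2 + L² - 8*L (m(L) = -2 + ((L² - 9*L) + L) = -2 + (L² - 8*L) = -2 + L² - 8*L)
A(-39)/75 + l/m(33) = -18/75 + 1560/(-2 + 33² - 8*33) = -18*1/75 + 1560/(-2 + 1089 - 264) = -6/25 + 1560/823 = 34062/20575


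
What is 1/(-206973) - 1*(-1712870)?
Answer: 354517842509/206973 ≈ 1.7129e+6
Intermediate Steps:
1/(-206973) - 1*(-1712870) = -1/206973 + 1712870 = 354517842509/206973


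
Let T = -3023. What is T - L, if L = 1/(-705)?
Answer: -2131214/705 ≈ -3023.0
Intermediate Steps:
L = -1/705 ≈ -0.0014184
T - L = -3023 - 1*(-1/705) = -3023 + 1/705 = -2131214/705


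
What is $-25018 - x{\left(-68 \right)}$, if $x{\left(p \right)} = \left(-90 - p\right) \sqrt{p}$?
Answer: $-25018 + 44 i \sqrt{17} \approx -25018.0 + 181.42 i$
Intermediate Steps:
$x{\left(p \right)} = \sqrt{p} \left(-90 - p\right)$
$-25018 - x{\left(-68 \right)} = -25018 - \sqrt{-68} \left(-90 - -68\right) = -25018 - 2 i \sqrt{17} \left(-90 + 68\right) = -25018 - 2 i \sqrt{17} \left(-22\right) = -25018 - - 44 i \sqrt{17} = -25018 + 44 i \sqrt{17}$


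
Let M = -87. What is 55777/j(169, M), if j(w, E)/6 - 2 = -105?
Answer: -55777/618 ≈ -90.254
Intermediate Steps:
j(w, E) = -618 (j(w, E) = 12 + 6*(-105) = 12 - 630 = -618)
55777/j(169, M) = 55777/(-618) = 55777*(-1/618) = -55777/618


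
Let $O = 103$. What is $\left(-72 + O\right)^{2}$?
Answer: $961$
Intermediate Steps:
$\left(-72 + O\right)^{2} = \left(-72 + 103\right)^{2} = 31^{2} = 961$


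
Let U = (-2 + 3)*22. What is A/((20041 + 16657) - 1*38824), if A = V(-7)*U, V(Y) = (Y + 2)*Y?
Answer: -385/1063 ≈ -0.36218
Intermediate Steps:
V(Y) = Y*(2 + Y) (V(Y) = (2 + Y)*Y = Y*(2 + Y))
U = 22 (U = 1*22 = 22)
A = 770 (A = -7*(2 - 7)*22 = -7*(-5)*22 = 35*22 = 770)
A/((20041 + 16657) - 1*38824) = 770/((20041 + 16657) - 1*38824) = 770/(36698 - 38824) = 770/(-2126) = 770*(-1/2126) = -385/1063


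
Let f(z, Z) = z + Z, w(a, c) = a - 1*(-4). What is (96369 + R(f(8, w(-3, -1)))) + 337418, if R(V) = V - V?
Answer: 433787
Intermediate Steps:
w(a, c) = 4 + a (w(a, c) = a + 4 = 4 + a)
f(z, Z) = Z + z
R(V) = 0
(96369 + R(f(8, w(-3, -1)))) + 337418 = (96369 + 0) + 337418 = 96369 + 337418 = 433787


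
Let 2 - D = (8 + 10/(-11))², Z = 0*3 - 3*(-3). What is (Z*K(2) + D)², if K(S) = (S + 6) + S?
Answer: 25482304/14641 ≈ 1740.5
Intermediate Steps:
K(S) = 6 + 2*S (K(S) = (6 + S) + S = 6 + 2*S)
Z = 9 (Z = 0 + 9 = 9)
D = -5842/121 (D = 2 - (8 + 10/(-11))² = 2 - (8 + 10*(-1/11))² = 2 - (8 - 10/11)² = 2 - (78/11)² = 2 - 1*6084/121 = 2 - 6084/121 = -5842/121 ≈ -48.281)
(Z*K(2) + D)² = (9*(6 + 2*2) - 5842/121)² = (9*(6 + 4) - 5842/121)² = (9*10 - 5842/121)² = (90 - 5842/121)² = (5048/121)² = 25482304/14641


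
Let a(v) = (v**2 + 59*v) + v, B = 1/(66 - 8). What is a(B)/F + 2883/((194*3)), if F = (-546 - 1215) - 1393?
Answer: 5097794251/1029175432 ≈ 4.9533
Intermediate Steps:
B = 1/58 ≈ 0.017241
a(v) = v**2 + 60*v
F = -3154 (F = -1761 - 1393 = -3154)
a(B)/F + 2883/((194*3)) = ((60 + 1/58)/58)/(-3154) + 2883/((194*3)) = ((1/58)*(3481/58))*(-1/3154) + 2883/582 = (3481/3364)*(-1/3154) + 2883*(1/582) = -3481/10610056 + 961/194 = 5097794251/1029175432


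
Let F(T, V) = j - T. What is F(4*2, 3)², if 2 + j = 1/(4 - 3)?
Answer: 81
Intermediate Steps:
j = -1 (j = -2 + 1/(4 - 3) = -2 + 1/1 = -2 + 1 = -1)
F(T, V) = -1 - T
F(4*2, 3)² = (-1 - 4*2)² = (-1 - 1*8)² = (-1 - 8)² = (-9)² = 81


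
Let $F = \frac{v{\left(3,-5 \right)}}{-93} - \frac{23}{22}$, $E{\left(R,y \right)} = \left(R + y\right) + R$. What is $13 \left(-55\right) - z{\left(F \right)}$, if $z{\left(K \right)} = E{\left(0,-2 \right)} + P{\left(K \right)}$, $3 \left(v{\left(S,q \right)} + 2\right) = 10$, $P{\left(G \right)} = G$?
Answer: $- \frac{4369889}{6138} \approx -711.94$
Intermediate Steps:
$v{\left(S,q \right)} = \frac{4}{3}$ ($v{\left(S,q \right)} = -2 + \frac{1}{3} \cdot 10 = -2 + \frac{10}{3} = \frac{4}{3}$)
$E{\left(R,y \right)} = y + 2 R$
$F = - \frac{6505}{6138}$ ($F = \frac{4}{3 \left(-93\right)} - \frac{23}{22} = \frac{4}{3} \left(- \frac{1}{93}\right) - \frac{23}{22} = - \frac{4}{279} - \frac{23}{22} = - \frac{6505}{6138} \approx -1.0598$)
$z{\left(K \right)} = -2 + K$ ($z{\left(K \right)} = \left(-2 + 2 \cdot 0\right) + K = \left(-2 + 0\right) + K = -2 + K$)
$13 \left(-55\right) - z{\left(F \right)} = 13 \left(-55\right) - \left(-2 - \frac{6505}{6138}\right) = -715 - - \frac{18781}{6138} = -715 + \frac{18781}{6138} = - \frac{4369889}{6138}$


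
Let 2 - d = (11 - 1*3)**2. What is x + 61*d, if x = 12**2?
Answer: -3638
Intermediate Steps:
x = 144
d = -62 (d = 2 - (11 - 1*3)**2 = 2 - (11 - 3)**2 = 2 - 1*8**2 = 2 - 1*64 = 2 - 64 = -62)
x + 61*d = 144 + 61*(-62) = 144 - 3782 = -3638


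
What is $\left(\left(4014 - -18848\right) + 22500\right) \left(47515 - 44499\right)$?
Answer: $136811792$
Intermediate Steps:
$\left(\left(4014 - -18848\right) + 22500\right) \left(47515 - 44499\right) = \left(\left(4014 + 18848\right) + 22500\right) 3016 = \left(22862 + 22500\right) 3016 = 45362 \cdot 3016 = 136811792$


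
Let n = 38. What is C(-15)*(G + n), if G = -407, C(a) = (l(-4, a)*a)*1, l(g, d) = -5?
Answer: -27675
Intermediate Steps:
C(a) = -5*a (C(a) = -5*a*1 = -5*a)
C(-15)*(G + n) = (-5*(-15))*(-407 + 38) = 75*(-369) = -27675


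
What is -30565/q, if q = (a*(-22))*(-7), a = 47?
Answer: -30565/7238 ≈ -4.2229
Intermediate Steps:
q = 7238 (q = (47*(-22))*(-7) = -1034*(-7) = 7238)
-30565/q = -30565/7238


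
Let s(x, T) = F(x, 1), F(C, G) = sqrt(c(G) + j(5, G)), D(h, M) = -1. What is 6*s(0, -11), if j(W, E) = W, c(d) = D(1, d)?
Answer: 12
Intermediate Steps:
c(d) = -1
F(C, G) = 2 (F(C, G) = sqrt(-1 + 5) = sqrt(4) = 2)
s(x, T) = 2
6*s(0, -11) = 6*2 = 12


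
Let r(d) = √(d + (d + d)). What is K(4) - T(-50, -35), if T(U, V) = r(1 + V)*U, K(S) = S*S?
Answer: 16 + 50*I*√102 ≈ 16.0 + 504.98*I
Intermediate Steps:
K(S) = S²
r(d) = √3*√d (r(d) = √(d + 2*d) = √(3*d) = √3*√d)
T(U, V) = U*√3*√(1 + V) (T(U, V) = (√3*√(1 + V))*U = U*√3*√(1 + V))
K(4) - T(-50, -35) = 4² - (-50)*√(3 + 3*(-35)) = 16 - (-50)*√(3 - 105) = 16 - (-50)*√(-102) = 16 - (-50)*I*√102 = 16 + 50*I*√102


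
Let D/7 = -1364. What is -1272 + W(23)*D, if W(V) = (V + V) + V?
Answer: -660084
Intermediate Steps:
D = -9548 (D = 7*(-1364) = -9548)
W(V) = 3*V (W(V) = 2*V + V = 3*V)
-1272 + W(23)*D = -1272 + (3*23)*(-9548) = -1272 + 69*(-9548) = -1272 - 658812 = -660084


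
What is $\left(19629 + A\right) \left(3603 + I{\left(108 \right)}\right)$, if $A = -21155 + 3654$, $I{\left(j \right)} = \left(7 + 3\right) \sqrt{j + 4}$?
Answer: $7667184 + 85120 \sqrt{7} \approx 7.8924 \cdot 10^{6}$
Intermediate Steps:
$I{\left(j \right)} = 10 \sqrt{4 + j}$
$A = -17501$
$\left(19629 + A\right) \left(3603 + I{\left(108 \right)}\right) = \left(19629 - 17501\right) \left(3603 + 10 \sqrt{4 + 108}\right) = 2128 \left(3603 + 10 \sqrt{112}\right) = 2128 \left(3603 + 10 \cdot 4 \sqrt{7}\right) = 2128 \left(3603 + 40 \sqrt{7}\right) = 7667184 + 85120 \sqrt{7}$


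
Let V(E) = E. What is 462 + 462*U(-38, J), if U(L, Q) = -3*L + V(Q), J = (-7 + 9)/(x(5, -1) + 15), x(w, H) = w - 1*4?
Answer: 212751/4 ≈ 53188.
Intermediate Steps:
x(w, H) = -4 + w (x(w, H) = w - 4 = -4 + w)
J = ⅛ (J = (-7 + 9)/((-4 + 5) + 15) = 2/(1 + 15) = 2/16 = 2*(1/16) = ⅛ ≈ 0.12500)
U(L, Q) = Q - 3*L (U(L, Q) = -3*L + Q = Q - 3*L)
462 + 462*U(-38, J) = 462 + 462*(⅛ - 3*(-38)) = 462 + 462*(⅛ + 114) = 462 + 462*(913/8) = 462 + 210903/4 = 212751/4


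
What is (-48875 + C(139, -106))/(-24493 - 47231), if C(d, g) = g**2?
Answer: 37639/71724 ≈ 0.52478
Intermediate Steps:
(-48875 + C(139, -106))/(-24493 - 47231) = (-48875 + (-106)**2)/(-24493 - 47231) = (-48875 + 11236)/(-71724) = -37639*(-1/71724) = 37639/71724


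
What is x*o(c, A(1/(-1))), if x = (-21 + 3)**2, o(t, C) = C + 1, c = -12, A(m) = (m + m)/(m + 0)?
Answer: 972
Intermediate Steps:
A(m) = 2 (A(m) = (2*m)/m = 2)
o(t, C) = 1 + C
x = 324 (x = (-18)**2 = 324)
x*o(c, A(1/(-1))) = 324*(1 + 2) = 324*3 = 972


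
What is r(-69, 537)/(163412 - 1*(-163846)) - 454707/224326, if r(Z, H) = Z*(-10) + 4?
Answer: -74325410581/36706239054 ≈ -2.0249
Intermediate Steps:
r(Z, H) = 4 - 10*Z (r(Z, H) = -10*Z + 4 = 4 - 10*Z)
r(-69, 537)/(163412 - 1*(-163846)) - 454707/224326 = (4 - 10*(-69))/(163412 - 1*(-163846)) - 454707/224326 = (4 + 690)/(163412 + 163846) - 454707*1/224326 = 694/327258 - 454707/224326 = 694*(1/327258) - 454707/224326 = 347/163629 - 454707/224326 = -74325410581/36706239054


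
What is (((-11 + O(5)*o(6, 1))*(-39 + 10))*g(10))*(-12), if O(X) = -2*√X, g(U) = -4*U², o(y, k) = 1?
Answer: 1531200 + 278400*√5 ≈ 2.1537e+6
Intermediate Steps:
(((-11 + O(5)*o(6, 1))*(-39 + 10))*g(10))*(-12) = (((-11 - 2*√5*1)*(-39 + 10))*(-4*10²))*(-12) = (((-11 - 2*√5)*(-29))*(-4*100))*(-12) = ((319 + 58*√5)*(-400))*(-12) = (-127600 - 23200*√5)*(-12) = 1531200 + 278400*√5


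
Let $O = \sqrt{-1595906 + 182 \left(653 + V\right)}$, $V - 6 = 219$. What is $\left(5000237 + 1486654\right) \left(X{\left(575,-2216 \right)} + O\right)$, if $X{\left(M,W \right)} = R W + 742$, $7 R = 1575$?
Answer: $-3229550579478 + 6486891 i \sqrt{1436110} \approx -3.2296 \cdot 10^{12} + 7.7737 \cdot 10^{9} i$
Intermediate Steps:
$V = 225$ ($V = 6 + 219 = 225$)
$R = 225$ ($R = \frac{1}{7} \cdot 1575 = 225$)
$X{\left(M,W \right)} = 742 + 225 W$ ($X{\left(M,W \right)} = 225 W + 742 = 742 + 225 W$)
$O = i \sqrt{1436110}$ ($O = \sqrt{-1595906 + 182 \left(653 + 225\right)} = \sqrt{-1595906 + 182 \cdot 878} = \sqrt{-1595906 + 159796} = \sqrt{-1436110} = i \sqrt{1436110} \approx 1198.4 i$)
$\left(5000237 + 1486654\right) \left(X{\left(575,-2216 \right)} + O\right) = \left(5000237 + 1486654\right) \left(\left(742 + 225 \left(-2216\right)\right) + i \sqrt{1436110}\right) = 6486891 \left(\left(742 - 498600\right) + i \sqrt{1436110}\right) = 6486891 \left(-497858 + i \sqrt{1436110}\right) = -3229550579478 + 6486891 i \sqrt{1436110}$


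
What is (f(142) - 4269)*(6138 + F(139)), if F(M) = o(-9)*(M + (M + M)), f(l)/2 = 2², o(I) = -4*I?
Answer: -90120150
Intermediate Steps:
f(l) = 8 (f(l) = 2*2² = 2*4 = 8)
F(M) = 108*M (F(M) = (-4*(-9))*(M + (M + M)) = 36*(M + 2*M) = 36*(3*M) = 108*M)
(f(142) - 4269)*(6138 + F(139)) = (8 - 4269)*(6138 + 108*139) = -4261*(6138 + 15012) = -4261*21150 = -90120150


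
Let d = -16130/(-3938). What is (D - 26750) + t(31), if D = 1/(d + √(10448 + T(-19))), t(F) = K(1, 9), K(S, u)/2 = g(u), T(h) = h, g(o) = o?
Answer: -1079111565480193/40367782044 + 3876961*√10429/40367782044 ≈ -26732.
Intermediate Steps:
K(S, u) = 2*u
t(F) = 18 (t(F) = 2*9 = 18)
d = 8065/1969 (d = -16130*(-1/3938) = 8065/1969 ≈ 4.0960)
D = 1/(8065/1969 + √10429) (D = 1/(8065/1969 + √(10448 - 19)) = 1/(8065/1969 + √10429) ≈ 0.0094146)
(D - 26750) + t(31) = ((-15879985/40367782044 + 3876961*√10429/40367782044) - 26750) + 18 = (-1079838185556985/40367782044 + 3876961*√10429/40367782044) + 18 = -1079111565480193/40367782044 + 3876961*√10429/40367782044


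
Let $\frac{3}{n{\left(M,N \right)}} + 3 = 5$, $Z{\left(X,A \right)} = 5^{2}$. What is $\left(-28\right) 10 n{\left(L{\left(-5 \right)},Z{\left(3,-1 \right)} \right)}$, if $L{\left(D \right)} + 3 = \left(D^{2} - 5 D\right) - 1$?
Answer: $-420$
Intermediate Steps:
$L{\left(D \right)} = -4 + D^{2} - 5 D$ ($L{\left(D \right)} = -3 - \left(1 - D^{2} + 5 D\right) = -4 + D^{2} - 5 D$)
$Z{\left(X,A \right)} = 25$
$n{\left(M,N \right)} = \frac{3}{2}$ ($n{\left(M,N \right)} = \frac{3}{-3 + 5} = \frac{3}{2}$)
$\left(-28\right) 10 n{\left(L{\left(-5 \right)},Z{\left(3,-1 \right)} \right)} = \left(-28\right) 10 \cdot \frac{3}{2} = \left(-280\right) \frac{3}{2} = -420$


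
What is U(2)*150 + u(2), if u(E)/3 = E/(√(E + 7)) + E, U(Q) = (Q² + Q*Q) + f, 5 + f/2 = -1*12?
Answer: -3892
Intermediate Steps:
f = -34 (f = -10 + 2*(-1*12) = -10 + 2*(-12) = -10 - 24 = -34)
U(Q) = -34 + 2*Q² (U(Q) = (Q² + Q*Q) - 34 = (Q² + Q²) - 34 = 2*Q² - 34 = -34 + 2*Q²)
u(E) = 3*E + 3*E/√(7 + E) (u(E) = 3*(E/(√(E + 7)) + E) = 3*(E/(√(7 + E)) + E) = 3*(E/√(7 + E) + E) = 3*(E + E/√(7 + E)) = 3*E + 3*E/√(7 + E))
U(2)*150 + u(2) = (-34 + 2*2²)*150 + (3*2 + 3*2/√(7 + 2)) = (-34 + 2*4)*150 + (6 + 3*2/√9) = (-34 + 8)*150 + (6 + 3*2*(⅓)) = -26*150 + (6 + 2) = -3900 + 8 = -3892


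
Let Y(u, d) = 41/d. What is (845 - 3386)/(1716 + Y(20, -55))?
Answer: -19965/13477 ≈ -1.4814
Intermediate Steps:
(845 - 3386)/(1716 + Y(20, -55)) = (845 - 3386)/(1716 + 41/(-55)) = -2541/(1716 + 41*(-1/55)) = -2541/(1716 - 41/55) = -2541/94339/55 = -2541*55/94339 = -19965/13477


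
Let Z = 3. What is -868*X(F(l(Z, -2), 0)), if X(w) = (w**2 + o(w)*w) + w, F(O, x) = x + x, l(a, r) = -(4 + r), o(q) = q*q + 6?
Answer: 0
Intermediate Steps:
o(q) = 6 + q**2 (o(q) = q**2 + 6 = 6 + q**2)
l(a, r) = -4 - r
F(O, x) = 2*x
X(w) = w + w**2 + w*(6 + w**2) (X(w) = (w**2 + (6 + w**2)*w) + w = (w**2 + w*(6 + w**2)) + w = w + w**2 + w*(6 + w**2))
-868*X(F(l(Z, -2), 0)) = -868*2*0*(7 + 2*0 + (2*0)**2) = -0*(7 + 0 + 0**2) = -0*(7 + 0 + 0) = -0*7 = -868*0 = 0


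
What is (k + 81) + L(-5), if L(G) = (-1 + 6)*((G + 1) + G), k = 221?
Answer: 257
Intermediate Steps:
L(G) = 5 + 10*G (L(G) = 5*((1 + G) + G) = 5*(1 + 2*G) = 5 + 10*G)
(k + 81) + L(-5) = (221 + 81) + (5 + 10*(-5)) = 302 + (5 - 50) = 302 - 45 = 257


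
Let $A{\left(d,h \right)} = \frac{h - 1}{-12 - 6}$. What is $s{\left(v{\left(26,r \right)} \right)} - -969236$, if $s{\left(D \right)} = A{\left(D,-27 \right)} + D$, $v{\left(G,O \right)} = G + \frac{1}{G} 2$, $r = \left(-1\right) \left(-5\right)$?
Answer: $\frac{113403845}{117} \approx 9.6926 \cdot 10^{5}$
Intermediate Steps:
$r = 5$
$v{\left(G,O \right)} = G + \frac{2}{G}$
$A{\left(d,h \right)} = \frac{1}{18} - \frac{h}{18}$ ($A{\left(d,h \right)} = \frac{-1 + h}{-18} = \left(-1 + h\right) \left(- \frac{1}{18}\right) = \frac{1}{18} - \frac{h}{18}$)
$s{\left(D \right)} = \frac{14}{9} + D$ ($s{\left(D \right)} = \left(\frac{1}{18} - - \frac{3}{2}\right) + D = \left(\frac{1}{18} + \frac{3}{2}\right) + D = \frac{14}{9} + D$)
$s{\left(v{\left(26,r \right)} \right)} - -969236 = \left(\frac{14}{9} + \left(26 + \frac{2}{26}\right)\right) - -969236 = \left(\frac{14}{9} + \left(26 + 2 \cdot \frac{1}{26}\right)\right) + 969236 = \left(\frac{14}{9} + \left(26 + \frac{1}{13}\right)\right) + 969236 = \left(\frac{14}{9} + \frac{339}{13}\right) + 969236 = \frac{3233}{117} + 969236 = \frac{113403845}{117}$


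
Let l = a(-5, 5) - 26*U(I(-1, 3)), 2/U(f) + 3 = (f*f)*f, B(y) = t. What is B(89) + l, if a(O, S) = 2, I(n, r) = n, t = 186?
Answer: 201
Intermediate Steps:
B(y) = 186
U(f) = 2/(-3 + f³) (U(f) = 2/(-3 + (f*f)*f) = 2/(-3 + f²*f) = 2/(-3 + f³))
l = 15 (l = 2 - 52/(-3 + (-1)³) = 2 - 52/(-3 - 1) = 2 - 52/(-4) = 2 - 52*(-1)/4 = 2 - 26*(-½) = 2 + 13 = 15)
B(89) + l = 186 + 15 = 201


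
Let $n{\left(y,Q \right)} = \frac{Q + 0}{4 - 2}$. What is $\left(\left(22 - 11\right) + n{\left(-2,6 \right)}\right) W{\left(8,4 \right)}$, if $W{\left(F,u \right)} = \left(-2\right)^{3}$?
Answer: $-112$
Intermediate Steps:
$n{\left(y,Q \right)} = \frac{Q}{2}$
$W{\left(F,u \right)} = -8$
$\left(\left(22 - 11\right) + n{\left(-2,6 \right)}\right) W{\left(8,4 \right)} = \left(\left(22 - 11\right) + \frac{1}{2} \cdot 6\right) \left(-8\right) = \left(11 + 3\right) \left(-8\right) = 14 \left(-8\right) = -112$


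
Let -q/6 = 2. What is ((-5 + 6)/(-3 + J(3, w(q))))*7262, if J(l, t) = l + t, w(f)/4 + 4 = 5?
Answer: 3631/2 ≈ 1815.5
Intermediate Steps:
q = -12 (q = -6*2 = -12)
w(f) = 4 (w(f) = -16 + 4*5 = -16 + 20 = 4)
((-5 + 6)/(-3 + J(3, w(q))))*7262 = ((-5 + 6)/(-3 + (3 + 4)))*7262 = (1/(-3 + 7))*7262 = (1/4)*7262 = (1*(¼))*7262 = (¼)*7262 = 3631/2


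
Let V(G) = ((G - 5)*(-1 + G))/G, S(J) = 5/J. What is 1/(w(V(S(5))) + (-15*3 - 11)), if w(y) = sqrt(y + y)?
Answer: -1/56 ≈ -0.017857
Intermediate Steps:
V(G) = (-1 + G)*(-5 + G)/G (V(G) = ((-5 + G)*(-1 + G))/G = ((-1 + G)*(-5 + G))/G = (-1 + G)*(-5 + G)/G)
w(y) = sqrt(2)*sqrt(y) (w(y) = sqrt(2*y) = sqrt(2)*sqrt(y))
1/(w(V(S(5))) + (-15*3 - 11)) = 1/(sqrt(2)*sqrt(-6 + 5/5 + 5/((5/5))) + (-15*3 - 11)) = 1/(sqrt(2)*sqrt(-6 + 5*(1/5) + 5/((5*(1/5)))) + (-45 - 11)) = 1/(sqrt(2)*sqrt(-6 + 1 + 5/1) - 56) = 1/(sqrt(2)*sqrt(-6 + 1 + 5*1) - 56) = 1/(sqrt(2)*sqrt(-6 + 1 + 5) - 56) = 1/(sqrt(2)*sqrt(0) - 56) = 1/(sqrt(2)*0 - 56) = 1/(0 - 56) = 1/(-56) = -1/56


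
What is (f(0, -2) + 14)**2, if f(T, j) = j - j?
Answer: 196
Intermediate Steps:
f(T, j) = 0
(f(0, -2) + 14)**2 = (0 + 14)**2 = 14**2 = 196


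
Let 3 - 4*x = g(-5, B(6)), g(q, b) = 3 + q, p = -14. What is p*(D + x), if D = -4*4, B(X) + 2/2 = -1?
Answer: 413/2 ≈ 206.50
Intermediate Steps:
B(X) = -2 (B(X) = -1 - 1 = -2)
x = 5/4 (x = 3/4 - (3 - 5)/4 = 3/4 - 1/4*(-2) = 3/4 + 1/2 = 5/4 ≈ 1.2500)
D = -16
p*(D + x) = -14*(-16 + 5/4) = -14*(-59/4) = 413/2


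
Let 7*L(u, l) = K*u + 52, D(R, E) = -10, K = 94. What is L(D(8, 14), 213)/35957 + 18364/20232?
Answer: 1151058605/1273093542 ≈ 0.90414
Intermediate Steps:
L(u, l) = 52/7 + 94*u/7 (L(u, l) = (94*u + 52)/7 = (52 + 94*u)/7 = 52/7 + 94*u/7)
L(D(8, 14), 213)/35957 + 18364/20232 = (52/7 + (94/7)*(-10))/35957 + 18364/20232 = (52/7 - 940/7)*(1/35957) + 18364*(1/20232) = -888/7*1/35957 + 4591/5058 = -888/251699 + 4591/5058 = 1151058605/1273093542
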